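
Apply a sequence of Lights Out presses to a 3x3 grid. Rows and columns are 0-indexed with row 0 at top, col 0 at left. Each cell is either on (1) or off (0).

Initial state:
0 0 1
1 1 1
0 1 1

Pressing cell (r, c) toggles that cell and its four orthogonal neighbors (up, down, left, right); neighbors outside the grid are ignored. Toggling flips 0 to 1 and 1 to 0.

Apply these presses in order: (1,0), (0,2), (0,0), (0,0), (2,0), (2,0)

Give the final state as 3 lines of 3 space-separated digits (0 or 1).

Answer: 1 1 0
0 0 0
1 1 1

Derivation:
After press 1 at (1,0):
1 0 1
0 0 1
1 1 1

After press 2 at (0,2):
1 1 0
0 0 0
1 1 1

After press 3 at (0,0):
0 0 0
1 0 0
1 1 1

After press 4 at (0,0):
1 1 0
0 0 0
1 1 1

After press 5 at (2,0):
1 1 0
1 0 0
0 0 1

After press 6 at (2,0):
1 1 0
0 0 0
1 1 1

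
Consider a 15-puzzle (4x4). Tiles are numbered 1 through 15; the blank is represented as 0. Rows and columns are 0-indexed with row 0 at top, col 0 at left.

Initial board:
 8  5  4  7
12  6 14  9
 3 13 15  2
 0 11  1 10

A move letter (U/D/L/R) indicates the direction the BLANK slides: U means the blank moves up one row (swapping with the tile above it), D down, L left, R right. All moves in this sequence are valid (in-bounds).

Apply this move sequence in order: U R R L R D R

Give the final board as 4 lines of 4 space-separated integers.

After move 1 (U):
 8  5  4  7
12  6 14  9
 0 13 15  2
 3 11  1 10

After move 2 (R):
 8  5  4  7
12  6 14  9
13  0 15  2
 3 11  1 10

After move 3 (R):
 8  5  4  7
12  6 14  9
13 15  0  2
 3 11  1 10

After move 4 (L):
 8  5  4  7
12  6 14  9
13  0 15  2
 3 11  1 10

After move 5 (R):
 8  5  4  7
12  6 14  9
13 15  0  2
 3 11  1 10

After move 6 (D):
 8  5  4  7
12  6 14  9
13 15  1  2
 3 11  0 10

After move 7 (R):
 8  5  4  7
12  6 14  9
13 15  1  2
 3 11 10  0

Answer:  8  5  4  7
12  6 14  9
13 15  1  2
 3 11 10  0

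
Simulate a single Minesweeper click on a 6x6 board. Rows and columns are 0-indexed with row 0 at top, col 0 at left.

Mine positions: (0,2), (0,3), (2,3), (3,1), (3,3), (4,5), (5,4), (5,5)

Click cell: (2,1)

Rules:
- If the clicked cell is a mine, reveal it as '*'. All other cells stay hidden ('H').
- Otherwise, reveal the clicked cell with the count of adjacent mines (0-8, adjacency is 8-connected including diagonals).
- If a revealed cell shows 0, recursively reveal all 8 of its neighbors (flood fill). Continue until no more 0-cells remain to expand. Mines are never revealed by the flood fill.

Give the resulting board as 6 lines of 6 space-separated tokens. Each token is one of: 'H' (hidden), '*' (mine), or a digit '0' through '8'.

H H H H H H
H H H H H H
H 1 H H H H
H H H H H H
H H H H H H
H H H H H H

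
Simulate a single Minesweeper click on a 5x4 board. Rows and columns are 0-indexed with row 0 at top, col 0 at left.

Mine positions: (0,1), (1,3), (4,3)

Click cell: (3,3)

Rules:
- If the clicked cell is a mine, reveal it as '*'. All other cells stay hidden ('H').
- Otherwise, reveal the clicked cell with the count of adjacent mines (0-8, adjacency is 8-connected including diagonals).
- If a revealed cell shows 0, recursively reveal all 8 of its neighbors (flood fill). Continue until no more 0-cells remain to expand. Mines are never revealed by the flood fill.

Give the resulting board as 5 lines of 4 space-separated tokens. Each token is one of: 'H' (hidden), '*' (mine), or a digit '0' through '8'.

H H H H
H H H H
H H H H
H H H 1
H H H H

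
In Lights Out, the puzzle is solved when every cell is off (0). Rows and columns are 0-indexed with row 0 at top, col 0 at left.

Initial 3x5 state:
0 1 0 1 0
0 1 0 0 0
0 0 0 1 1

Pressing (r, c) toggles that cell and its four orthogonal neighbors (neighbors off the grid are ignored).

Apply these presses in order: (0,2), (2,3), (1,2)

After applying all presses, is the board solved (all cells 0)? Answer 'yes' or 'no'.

Answer: yes

Derivation:
After press 1 at (0,2):
0 0 1 0 0
0 1 1 0 0
0 0 0 1 1

After press 2 at (2,3):
0 0 1 0 0
0 1 1 1 0
0 0 1 0 0

After press 3 at (1,2):
0 0 0 0 0
0 0 0 0 0
0 0 0 0 0

Lights still on: 0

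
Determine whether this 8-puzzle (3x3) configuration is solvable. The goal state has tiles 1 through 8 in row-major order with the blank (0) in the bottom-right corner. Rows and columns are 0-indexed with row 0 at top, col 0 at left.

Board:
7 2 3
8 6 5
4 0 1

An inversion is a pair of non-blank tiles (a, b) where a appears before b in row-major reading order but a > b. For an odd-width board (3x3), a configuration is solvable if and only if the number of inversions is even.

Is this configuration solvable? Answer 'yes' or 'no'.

Answer: yes

Derivation:
Inversions (pairs i<j in row-major order where tile[i] > tile[j] > 0): 18
18 is even, so the puzzle is solvable.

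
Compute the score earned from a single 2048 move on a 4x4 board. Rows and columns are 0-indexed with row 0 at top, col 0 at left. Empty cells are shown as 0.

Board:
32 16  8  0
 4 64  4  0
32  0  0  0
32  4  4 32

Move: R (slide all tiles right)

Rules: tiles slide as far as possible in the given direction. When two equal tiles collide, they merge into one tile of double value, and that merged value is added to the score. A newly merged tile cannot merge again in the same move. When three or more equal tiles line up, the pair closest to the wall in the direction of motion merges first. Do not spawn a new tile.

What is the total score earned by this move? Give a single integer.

Slide right:
row 0: [32, 16, 8, 0] -> [0, 32, 16, 8]  score +0 (running 0)
row 1: [4, 64, 4, 0] -> [0, 4, 64, 4]  score +0 (running 0)
row 2: [32, 0, 0, 0] -> [0, 0, 0, 32]  score +0 (running 0)
row 3: [32, 4, 4, 32] -> [0, 32, 8, 32]  score +8 (running 8)
Board after move:
 0 32 16  8
 0  4 64  4
 0  0  0 32
 0 32  8 32

Answer: 8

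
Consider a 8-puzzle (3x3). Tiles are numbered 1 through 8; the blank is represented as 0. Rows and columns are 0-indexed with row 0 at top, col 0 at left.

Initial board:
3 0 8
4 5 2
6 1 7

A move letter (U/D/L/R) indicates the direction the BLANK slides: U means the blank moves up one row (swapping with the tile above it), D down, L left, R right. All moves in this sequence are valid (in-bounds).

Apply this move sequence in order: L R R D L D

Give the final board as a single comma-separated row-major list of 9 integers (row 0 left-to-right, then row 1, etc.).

Answer: 3, 8, 2, 4, 1, 5, 6, 0, 7

Derivation:
After move 1 (L):
0 3 8
4 5 2
6 1 7

After move 2 (R):
3 0 8
4 5 2
6 1 7

After move 3 (R):
3 8 0
4 5 2
6 1 7

After move 4 (D):
3 8 2
4 5 0
6 1 7

After move 5 (L):
3 8 2
4 0 5
6 1 7

After move 6 (D):
3 8 2
4 1 5
6 0 7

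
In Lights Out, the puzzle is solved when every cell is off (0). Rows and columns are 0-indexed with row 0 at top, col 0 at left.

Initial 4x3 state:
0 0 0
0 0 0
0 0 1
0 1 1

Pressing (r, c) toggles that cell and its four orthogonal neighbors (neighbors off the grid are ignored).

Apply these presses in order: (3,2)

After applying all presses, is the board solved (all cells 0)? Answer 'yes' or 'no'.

Answer: yes

Derivation:
After press 1 at (3,2):
0 0 0
0 0 0
0 0 0
0 0 0

Lights still on: 0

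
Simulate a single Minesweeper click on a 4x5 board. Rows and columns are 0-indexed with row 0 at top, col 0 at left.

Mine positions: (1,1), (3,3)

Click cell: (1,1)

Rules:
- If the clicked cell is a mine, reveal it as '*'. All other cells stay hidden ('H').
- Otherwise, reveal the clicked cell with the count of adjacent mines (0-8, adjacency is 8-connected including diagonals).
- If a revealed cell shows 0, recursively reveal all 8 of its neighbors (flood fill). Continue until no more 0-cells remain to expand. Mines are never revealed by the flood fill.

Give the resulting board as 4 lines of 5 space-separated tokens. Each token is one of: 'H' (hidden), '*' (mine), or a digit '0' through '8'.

H H H H H
H * H H H
H H H H H
H H H H H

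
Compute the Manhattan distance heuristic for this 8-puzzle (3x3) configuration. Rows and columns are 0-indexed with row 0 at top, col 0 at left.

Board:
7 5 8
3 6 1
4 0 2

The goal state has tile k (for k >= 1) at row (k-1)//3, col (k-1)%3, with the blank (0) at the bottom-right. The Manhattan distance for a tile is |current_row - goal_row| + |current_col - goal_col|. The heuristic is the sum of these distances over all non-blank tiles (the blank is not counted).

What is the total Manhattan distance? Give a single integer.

Tile 7: at (0,0), goal (2,0), distance |0-2|+|0-0| = 2
Tile 5: at (0,1), goal (1,1), distance |0-1|+|1-1| = 1
Tile 8: at (0,2), goal (2,1), distance |0-2|+|2-1| = 3
Tile 3: at (1,0), goal (0,2), distance |1-0|+|0-2| = 3
Tile 6: at (1,1), goal (1,2), distance |1-1|+|1-2| = 1
Tile 1: at (1,2), goal (0,0), distance |1-0|+|2-0| = 3
Tile 4: at (2,0), goal (1,0), distance |2-1|+|0-0| = 1
Tile 2: at (2,2), goal (0,1), distance |2-0|+|2-1| = 3
Sum: 2 + 1 + 3 + 3 + 1 + 3 + 1 + 3 = 17

Answer: 17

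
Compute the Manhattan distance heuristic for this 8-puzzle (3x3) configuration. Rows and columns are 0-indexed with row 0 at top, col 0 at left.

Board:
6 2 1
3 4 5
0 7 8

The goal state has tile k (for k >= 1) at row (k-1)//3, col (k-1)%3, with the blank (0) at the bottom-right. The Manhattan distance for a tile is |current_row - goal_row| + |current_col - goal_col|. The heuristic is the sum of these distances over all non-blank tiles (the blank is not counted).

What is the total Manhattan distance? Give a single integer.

Answer: 12

Derivation:
Tile 6: at (0,0), goal (1,2), distance |0-1|+|0-2| = 3
Tile 2: at (0,1), goal (0,1), distance |0-0|+|1-1| = 0
Tile 1: at (0,2), goal (0,0), distance |0-0|+|2-0| = 2
Tile 3: at (1,0), goal (0,2), distance |1-0|+|0-2| = 3
Tile 4: at (1,1), goal (1,0), distance |1-1|+|1-0| = 1
Tile 5: at (1,2), goal (1,1), distance |1-1|+|2-1| = 1
Tile 7: at (2,1), goal (2,0), distance |2-2|+|1-0| = 1
Tile 8: at (2,2), goal (2,1), distance |2-2|+|2-1| = 1
Sum: 3 + 0 + 2 + 3 + 1 + 1 + 1 + 1 = 12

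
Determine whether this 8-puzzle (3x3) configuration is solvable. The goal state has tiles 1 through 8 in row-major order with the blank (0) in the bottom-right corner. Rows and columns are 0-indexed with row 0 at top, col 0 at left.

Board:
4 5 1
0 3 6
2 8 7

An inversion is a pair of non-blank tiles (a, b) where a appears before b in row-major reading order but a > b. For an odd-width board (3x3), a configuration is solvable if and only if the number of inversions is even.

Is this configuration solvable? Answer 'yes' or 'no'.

Answer: no

Derivation:
Inversions (pairs i<j in row-major order where tile[i] > tile[j] > 0): 9
9 is odd, so the puzzle is not solvable.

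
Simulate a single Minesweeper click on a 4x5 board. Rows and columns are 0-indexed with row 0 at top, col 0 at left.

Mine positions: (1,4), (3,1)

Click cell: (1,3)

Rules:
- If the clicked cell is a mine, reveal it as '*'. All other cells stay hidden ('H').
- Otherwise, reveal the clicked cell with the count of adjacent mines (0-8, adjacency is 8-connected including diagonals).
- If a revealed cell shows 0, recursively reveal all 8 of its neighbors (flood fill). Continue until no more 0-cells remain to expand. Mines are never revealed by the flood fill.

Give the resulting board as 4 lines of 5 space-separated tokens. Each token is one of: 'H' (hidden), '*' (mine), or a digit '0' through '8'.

H H H H H
H H H 1 H
H H H H H
H H H H H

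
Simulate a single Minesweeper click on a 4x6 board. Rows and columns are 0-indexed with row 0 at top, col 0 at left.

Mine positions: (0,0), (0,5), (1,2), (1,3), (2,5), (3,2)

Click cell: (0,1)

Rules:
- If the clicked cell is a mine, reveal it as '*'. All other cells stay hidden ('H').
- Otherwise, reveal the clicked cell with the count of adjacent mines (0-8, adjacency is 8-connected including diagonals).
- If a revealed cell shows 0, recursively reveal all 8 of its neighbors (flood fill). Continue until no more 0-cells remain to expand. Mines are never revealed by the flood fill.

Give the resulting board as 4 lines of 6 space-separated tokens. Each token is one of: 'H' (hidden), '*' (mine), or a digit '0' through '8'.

H 2 H H H H
H H H H H H
H H H H H H
H H H H H H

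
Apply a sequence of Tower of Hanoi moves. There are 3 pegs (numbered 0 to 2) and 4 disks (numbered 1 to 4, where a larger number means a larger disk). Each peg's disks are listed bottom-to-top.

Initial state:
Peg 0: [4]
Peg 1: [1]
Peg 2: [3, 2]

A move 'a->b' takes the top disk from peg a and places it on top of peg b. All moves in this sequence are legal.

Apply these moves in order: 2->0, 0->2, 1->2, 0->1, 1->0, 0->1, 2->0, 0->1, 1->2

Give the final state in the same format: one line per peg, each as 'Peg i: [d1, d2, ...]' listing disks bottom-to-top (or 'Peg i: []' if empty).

After move 1 (2->0):
Peg 0: [4, 2]
Peg 1: [1]
Peg 2: [3]

After move 2 (0->2):
Peg 0: [4]
Peg 1: [1]
Peg 2: [3, 2]

After move 3 (1->2):
Peg 0: [4]
Peg 1: []
Peg 2: [3, 2, 1]

After move 4 (0->1):
Peg 0: []
Peg 1: [4]
Peg 2: [3, 2, 1]

After move 5 (1->0):
Peg 0: [4]
Peg 1: []
Peg 2: [3, 2, 1]

After move 6 (0->1):
Peg 0: []
Peg 1: [4]
Peg 2: [3, 2, 1]

After move 7 (2->0):
Peg 0: [1]
Peg 1: [4]
Peg 2: [3, 2]

After move 8 (0->1):
Peg 0: []
Peg 1: [4, 1]
Peg 2: [3, 2]

After move 9 (1->2):
Peg 0: []
Peg 1: [4]
Peg 2: [3, 2, 1]

Answer: Peg 0: []
Peg 1: [4]
Peg 2: [3, 2, 1]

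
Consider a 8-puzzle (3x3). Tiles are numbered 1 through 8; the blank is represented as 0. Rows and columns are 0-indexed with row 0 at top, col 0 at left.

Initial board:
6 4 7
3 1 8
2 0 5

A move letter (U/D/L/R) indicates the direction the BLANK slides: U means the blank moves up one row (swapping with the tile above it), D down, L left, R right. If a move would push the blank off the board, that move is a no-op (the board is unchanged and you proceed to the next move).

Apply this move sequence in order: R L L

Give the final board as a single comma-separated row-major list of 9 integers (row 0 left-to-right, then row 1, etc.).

Answer: 6, 4, 7, 3, 1, 8, 0, 2, 5

Derivation:
After move 1 (R):
6 4 7
3 1 8
2 5 0

After move 2 (L):
6 4 7
3 1 8
2 0 5

After move 3 (L):
6 4 7
3 1 8
0 2 5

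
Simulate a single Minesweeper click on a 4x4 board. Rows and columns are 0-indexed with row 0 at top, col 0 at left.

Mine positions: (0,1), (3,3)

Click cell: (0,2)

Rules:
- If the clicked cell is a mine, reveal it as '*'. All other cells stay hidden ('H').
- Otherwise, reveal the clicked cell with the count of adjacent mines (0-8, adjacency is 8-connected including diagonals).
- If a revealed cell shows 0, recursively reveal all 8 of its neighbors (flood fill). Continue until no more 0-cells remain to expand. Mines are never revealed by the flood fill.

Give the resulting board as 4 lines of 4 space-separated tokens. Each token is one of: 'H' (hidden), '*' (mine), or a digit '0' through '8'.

H H 1 H
H H H H
H H H H
H H H H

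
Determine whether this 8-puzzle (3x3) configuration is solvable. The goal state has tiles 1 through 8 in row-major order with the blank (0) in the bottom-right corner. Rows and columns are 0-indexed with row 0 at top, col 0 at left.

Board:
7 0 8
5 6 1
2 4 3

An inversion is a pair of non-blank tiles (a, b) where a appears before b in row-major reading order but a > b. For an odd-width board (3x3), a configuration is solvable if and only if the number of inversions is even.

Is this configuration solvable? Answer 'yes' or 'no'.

Answer: no

Derivation:
Inversions (pairs i<j in row-major order where tile[i] > tile[j] > 0): 21
21 is odd, so the puzzle is not solvable.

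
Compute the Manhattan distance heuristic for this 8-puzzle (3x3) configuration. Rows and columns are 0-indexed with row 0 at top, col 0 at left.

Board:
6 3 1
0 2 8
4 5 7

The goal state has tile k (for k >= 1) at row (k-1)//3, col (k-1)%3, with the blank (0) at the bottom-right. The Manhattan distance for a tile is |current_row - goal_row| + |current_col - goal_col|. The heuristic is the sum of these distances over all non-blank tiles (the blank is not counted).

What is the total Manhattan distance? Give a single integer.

Answer: 13

Derivation:
Tile 6: (0,0)->(1,2) = 3
Tile 3: (0,1)->(0,2) = 1
Tile 1: (0,2)->(0,0) = 2
Tile 2: (1,1)->(0,1) = 1
Tile 8: (1,2)->(2,1) = 2
Tile 4: (2,0)->(1,0) = 1
Tile 5: (2,1)->(1,1) = 1
Tile 7: (2,2)->(2,0) = 2
Sum: 3 + 1 + 2 + 1 + 2 + 1 + 1 + 2 = 13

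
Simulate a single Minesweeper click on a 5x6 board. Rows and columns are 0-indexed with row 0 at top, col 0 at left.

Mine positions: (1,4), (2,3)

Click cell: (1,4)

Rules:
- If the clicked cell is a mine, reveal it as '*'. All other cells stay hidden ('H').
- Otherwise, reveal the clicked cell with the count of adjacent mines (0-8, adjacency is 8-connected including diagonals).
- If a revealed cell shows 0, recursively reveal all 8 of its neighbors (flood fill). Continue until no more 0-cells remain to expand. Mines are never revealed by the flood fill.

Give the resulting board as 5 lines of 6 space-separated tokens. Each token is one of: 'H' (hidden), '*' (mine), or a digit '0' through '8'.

H H H H H H
H H H H * H
H H H H H H
H H H H H H
H H H H H H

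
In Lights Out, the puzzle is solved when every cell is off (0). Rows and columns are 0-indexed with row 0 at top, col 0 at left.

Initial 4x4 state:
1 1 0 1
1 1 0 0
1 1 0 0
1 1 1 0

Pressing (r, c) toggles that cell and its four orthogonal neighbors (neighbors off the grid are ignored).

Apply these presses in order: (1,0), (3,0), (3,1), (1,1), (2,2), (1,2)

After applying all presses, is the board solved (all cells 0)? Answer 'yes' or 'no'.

After press 1 at (1,0):
0 1 0 1
0 0 0 0
0 1 0 0
1 1 1 0

After press 2 at (3,0):
0 1 0 1
0 0 0 0
1 1 0 0
0 0 1 0

After press 3 at (3,1):
0 1 0 1
0 0 0 0
1 0 0 0
1 1 0 0

After press 4 at (1,1):
0 0 0 1
1 1 1 0
1 1 0 0
1 1 0 0

After press 5 at (2,2):
0 0 0 1
1 1 0 0
1 0 1 1
1 1 1 0

After press 6 at (1,2):
0 0 1 1
1 0 1 1
1 0 0 1
1 1 1 0

Lights still on: 10

Answer: no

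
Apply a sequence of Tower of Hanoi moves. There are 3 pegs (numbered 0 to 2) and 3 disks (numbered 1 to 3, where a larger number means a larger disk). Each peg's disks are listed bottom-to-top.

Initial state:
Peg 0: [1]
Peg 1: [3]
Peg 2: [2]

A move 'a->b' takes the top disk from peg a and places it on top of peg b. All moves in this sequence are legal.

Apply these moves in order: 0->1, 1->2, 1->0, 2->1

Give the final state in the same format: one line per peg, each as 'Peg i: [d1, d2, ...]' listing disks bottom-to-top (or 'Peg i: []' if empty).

Answer: Peg 0: [3]
Peg 1: [1]
Peg 2: [2]

Derivation:
After move 1 (0->1):
Peg 0: []
Peg 1: [3, 1]
Peg 2: [2]

After move 2 (1->2):
Peg 0: []
Peg 1: [3]
Peg 2: [2, 1]

After move 3 (1->0):
Peg 0: [3]
Peg 1: []
Peg 2: [2, 1]

After move 4 (2->1):
Peg 0: [3]
Peg 1: [1]
Peg 2: [2]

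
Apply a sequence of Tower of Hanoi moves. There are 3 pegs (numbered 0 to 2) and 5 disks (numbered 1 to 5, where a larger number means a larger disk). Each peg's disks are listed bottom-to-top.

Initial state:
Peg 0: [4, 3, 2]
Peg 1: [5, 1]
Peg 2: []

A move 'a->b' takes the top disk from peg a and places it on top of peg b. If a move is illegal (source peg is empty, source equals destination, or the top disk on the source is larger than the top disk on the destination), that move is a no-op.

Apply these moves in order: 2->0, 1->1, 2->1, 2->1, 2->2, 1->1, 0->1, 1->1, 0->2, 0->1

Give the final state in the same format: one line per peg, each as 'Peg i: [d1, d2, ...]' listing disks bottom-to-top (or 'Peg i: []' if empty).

Answer: Peg 0: [4, 3]
Peg 1: [5, 1]
Peg 2: [2]

Derivation:
After move 1 (2->0):
Peg 0: [4, 3, 2]
Peg 1: [5, 1]
Peg 2: []

After move 2 (1->1):
Peg 0: [4, 3, 2]
Peg 1: [5, 1]
Peg 2: []

After move 3 (2->1):
Peg 0: [4, 3, 2]
Peg 1: [5, 1]
Peg 2: []

After move 4 (2->1):
Peg 0: [4, 3, 2]
Peg 1: [5, 1]
Peg 2: []

After move 5 (2->2):
Peg 0: [4, 3, 2]
Peg 1: [5, 1]
Peg 2: []

After move 6 (1->1):
Peg 0: [4, 3, 2]
Peg 1: [5, 1]
Peg 2: []

After move 7 (0->1):
Peg 0: [4, 3, 2]
Peg 1: [5, 1]
Peg 2: []

After move 8 (1->1):
Peg 0: [4, 3, 2]
Peg 1: [5, 1]
Peg 2: []

After move 9 (0->2):
Peg 0: [4, 3]
Peg 1: [5, 1]
Peg 2: [2]

After move 10 (0->1):
Peg 0: [4, 3]
Peg 1: [5, 1]
Peg 2: [2]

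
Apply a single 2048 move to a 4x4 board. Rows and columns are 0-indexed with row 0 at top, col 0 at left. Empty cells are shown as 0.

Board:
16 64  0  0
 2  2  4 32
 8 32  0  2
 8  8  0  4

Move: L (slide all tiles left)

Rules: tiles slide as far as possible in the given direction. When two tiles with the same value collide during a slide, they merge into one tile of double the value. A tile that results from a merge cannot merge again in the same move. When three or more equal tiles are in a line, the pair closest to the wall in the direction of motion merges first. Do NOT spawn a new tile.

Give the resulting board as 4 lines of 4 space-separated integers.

Answer: 16 64  0  0
 4  4 32  0
 8 32  2  0
16  4  0  0

Derivation:
Slide left:
row 0: [16, 64, 0, 0] -> [16, 64, 0, 0]
row 1: [2, 2, 4, 32] -> [4, 4, 32, 0]
row 2: [8, 32, 0, 2] -> [8, 32, 2, 0]
row 3: [8, 8, 0, 4] -> [16, 4, 0, 0]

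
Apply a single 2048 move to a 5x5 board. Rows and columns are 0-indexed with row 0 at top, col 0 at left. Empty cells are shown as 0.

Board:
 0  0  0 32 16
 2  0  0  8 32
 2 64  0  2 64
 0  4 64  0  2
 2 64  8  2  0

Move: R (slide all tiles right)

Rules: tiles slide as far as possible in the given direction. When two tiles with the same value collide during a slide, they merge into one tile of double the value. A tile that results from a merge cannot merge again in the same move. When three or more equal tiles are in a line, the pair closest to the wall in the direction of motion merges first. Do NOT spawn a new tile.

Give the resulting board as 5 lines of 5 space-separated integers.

Slide right:
row 0: [0, 0, 0, 32, 16] -> [0, 0, 0, 32, 16]
row 1: [2, 0, 0, 8, 32] -> [0, 0, 2, 8, 32]
row 2: [2, 64, 0, 2, 64] -> [0, 2, 64, 2, 64]
row 3: [0, 4, 64, 0, 2] -> [0, 0, 4, 64, 2]
row 4: [2, 64, 8, 2, 0] -> [0, 2, 64, 8, 2]

Answer:  0  0  0 32 16
 0  0  2  8 32
 0  2 64  2 64
 0  0  4 64  2
 0  2 64  8  2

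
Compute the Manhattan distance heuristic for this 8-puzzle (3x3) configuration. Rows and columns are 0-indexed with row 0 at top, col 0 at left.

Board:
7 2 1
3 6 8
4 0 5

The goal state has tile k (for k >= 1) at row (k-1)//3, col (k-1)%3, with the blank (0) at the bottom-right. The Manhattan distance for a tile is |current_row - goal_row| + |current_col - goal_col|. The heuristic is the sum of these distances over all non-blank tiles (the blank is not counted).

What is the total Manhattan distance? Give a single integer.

Tile 7: at (0,0), goal (2,0), distance |0-2|+|0-0| = 2
Tile 2: at (0,1), goal (0,1), distance |0-0|+|1-1| = 0
Tile 1: at (0,2), goal (0,0), distance |0-0|+|2-0| = 2
Tile 3: at (1,0), goal (0,2), distance |1-0|+|0-2| = 3
Tile 6: at (1,1), goal (1,2), distance |1-1|+|1-2| = 1
Tile 8: at (1,2), goal (2,1), distance |1-2|+|2-1| = 2
Tile 4: at (2,0), goal (1,0), distance |2-1|+|0-0| = 1
Tile 5: at (2,2), goal (1,1), distance |2-1|+|2-1| = 2
Sum: 2 + 0 + 2 + 3 + 1 + 2 + 1 + 2 = 13

Answer: 13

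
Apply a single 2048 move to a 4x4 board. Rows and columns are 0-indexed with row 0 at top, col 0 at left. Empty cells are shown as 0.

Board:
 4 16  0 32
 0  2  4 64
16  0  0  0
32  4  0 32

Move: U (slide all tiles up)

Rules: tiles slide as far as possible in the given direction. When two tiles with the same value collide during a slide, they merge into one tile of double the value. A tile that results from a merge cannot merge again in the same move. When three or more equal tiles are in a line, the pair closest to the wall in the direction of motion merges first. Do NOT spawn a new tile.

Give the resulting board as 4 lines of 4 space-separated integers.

Slide up:
col 0: [4, 0, 16, 32] -> [4, 16, 32, 0]
col 1: [16, 2, 0, 4] -> [16, 2, 4, 0]
col 2: [0, 4, 0, 0] -> [4, 0, 0, 0]
col 3: [32, 64, 0, 32] -> [32, 64, 32, 0]

Answer:  4 16  4 32
16  2  0 64
32  4  0 32
 0  0  0  0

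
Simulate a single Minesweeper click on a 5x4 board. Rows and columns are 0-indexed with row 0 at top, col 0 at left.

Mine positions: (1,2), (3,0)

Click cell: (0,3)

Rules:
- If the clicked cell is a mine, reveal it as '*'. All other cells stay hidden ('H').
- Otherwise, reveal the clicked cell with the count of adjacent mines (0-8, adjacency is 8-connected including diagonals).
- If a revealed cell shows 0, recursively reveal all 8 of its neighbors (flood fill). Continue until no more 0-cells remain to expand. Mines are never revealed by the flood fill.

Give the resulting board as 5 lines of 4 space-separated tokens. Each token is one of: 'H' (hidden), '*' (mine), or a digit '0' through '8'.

H H H 1
H H H H
H H H H
H H H H
H H H H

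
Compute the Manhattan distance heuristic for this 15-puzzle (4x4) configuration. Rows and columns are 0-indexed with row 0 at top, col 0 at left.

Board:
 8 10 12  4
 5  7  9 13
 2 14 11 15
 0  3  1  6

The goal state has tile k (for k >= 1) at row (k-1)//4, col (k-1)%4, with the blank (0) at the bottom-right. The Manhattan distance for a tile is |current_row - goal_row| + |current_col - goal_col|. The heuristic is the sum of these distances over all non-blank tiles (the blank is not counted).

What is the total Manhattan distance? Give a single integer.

Tile 8: at (0,0), goal (1,3), distance |0-1|+|0-3| = 4
Tile 10: at (0,1), goal (2,1), distance |0-2|+|1-1| = 2
Tile 12: at (0,2), goal (2,3), distance |0-2|+|2-3| = 3
Tile 4: at (0,3), goal (0,3), distance |0-0|+|3-3| = 0
Tile 5: at (1,0), goal (1,0), distance |1-1|+|0-0| = 0
Tile 7: at (1,1), goal (1,2), distance |1-1|+|1-2| = 1
Tile 9: at (1,2), goal (2,0), distance |1-2|+|2-0| = 3
Tile 13: at (1,3), goal (3,0), distance |1-3|+|3-0| = 5
Tile 2: at (2,0), goal (0,1), distance |2-0|+|0-1| = 3
Tile 14: at (2,1), goal (3,1), distance |2-3|+|1-1| = 1
Tile 11: at (2,2), goal (2,2), distance |2-2|+|2-2| = 0
Tile 15: at (2,3), goal (3,2), distance |2-3|+|3-2| = 2
Tile 3: at (3,1), goal (0,2), distance |3-0|+|1-2| = 4
Tile 1: at (3,2), goal (0,0), distance |3-0|+|2-0| = 5
Tile 6: at (3,3), goal (1,1), distance |3-1|+|3-1| = 4
Sum: 4 + 2 + 3 + 0 + 0 + 1 + 3 + 5 + 3 + 1 + 0 + 2 + 4 + 5 + 4 = 37

Answer: 37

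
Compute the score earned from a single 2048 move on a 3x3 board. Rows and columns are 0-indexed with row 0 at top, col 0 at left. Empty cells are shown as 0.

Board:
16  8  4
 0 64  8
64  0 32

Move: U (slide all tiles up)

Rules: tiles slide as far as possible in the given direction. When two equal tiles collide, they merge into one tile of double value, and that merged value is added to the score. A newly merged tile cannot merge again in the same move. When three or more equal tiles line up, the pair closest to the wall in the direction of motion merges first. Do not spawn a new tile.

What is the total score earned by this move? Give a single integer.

Slide up:
col 0: [16, 0, 64] -> [16, 64, 0]  score +0 (running 0)
col 1: [8, 64, 0] -> [8, 64, 0]  score +0 (running 0)
col 2: [4, 8, 32] -> [4, 8, 32]  score +0 (running 0)
Board after move:
16  8  4
64 64  8
 0  0 32

Answer: 0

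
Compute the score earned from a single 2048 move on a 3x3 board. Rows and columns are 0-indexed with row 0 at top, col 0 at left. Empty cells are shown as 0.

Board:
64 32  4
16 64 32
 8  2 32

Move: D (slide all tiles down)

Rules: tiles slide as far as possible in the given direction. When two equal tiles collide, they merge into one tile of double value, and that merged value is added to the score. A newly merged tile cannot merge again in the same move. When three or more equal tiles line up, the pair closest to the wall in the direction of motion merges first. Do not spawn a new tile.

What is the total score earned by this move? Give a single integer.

Answer: 64

Derivation:
Slide down:
col 0: [64, 16, 8] -> [64, 16, 8]  score +0 (running 0)
col 1: [32, 64, 2] -> [32, 64, 2]  score +0 (running 0)
col 2: [4, 32, 32] -> [0, 4, 64]  score +64 (running 64)
Board after move:
64 32  0
16 64  4
 8  2 64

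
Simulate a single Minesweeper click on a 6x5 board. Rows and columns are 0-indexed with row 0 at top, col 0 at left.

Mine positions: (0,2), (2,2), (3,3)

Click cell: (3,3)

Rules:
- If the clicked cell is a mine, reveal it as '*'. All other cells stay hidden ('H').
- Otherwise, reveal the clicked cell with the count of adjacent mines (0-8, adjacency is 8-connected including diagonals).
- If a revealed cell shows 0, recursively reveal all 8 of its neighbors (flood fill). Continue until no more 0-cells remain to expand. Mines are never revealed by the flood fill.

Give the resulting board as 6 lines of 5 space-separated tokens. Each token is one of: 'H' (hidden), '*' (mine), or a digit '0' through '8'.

H H H H H
H H H H H
H H H H H
H H H * H
H H H H H
H H H H H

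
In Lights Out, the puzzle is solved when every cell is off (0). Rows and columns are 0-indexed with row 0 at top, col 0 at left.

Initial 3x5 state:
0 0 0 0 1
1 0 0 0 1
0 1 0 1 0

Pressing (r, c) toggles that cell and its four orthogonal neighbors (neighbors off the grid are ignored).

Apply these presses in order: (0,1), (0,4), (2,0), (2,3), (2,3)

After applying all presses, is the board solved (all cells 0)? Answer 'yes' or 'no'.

After press 1 at (0,1):
1 1 1 0 1
1 1 0 0 1
0 1 0 1 0

After press 2 at (0,4):
1 1 1 1 0
1 1 0 0 0
0 1 0 1 0

After press 3 at (2,0):
1 1 1 1 0
0 1 0 0 0
1 0 0 1 0

After press 4 at (2,3):
1 1 1 1 0
0 1 0 1 0
1 0 1 0 1

After press 5 at (2,3):
1 1 1 1 0
0 1 0 0 0
1 0 0 1 0

Lights still on: 7

Answer: no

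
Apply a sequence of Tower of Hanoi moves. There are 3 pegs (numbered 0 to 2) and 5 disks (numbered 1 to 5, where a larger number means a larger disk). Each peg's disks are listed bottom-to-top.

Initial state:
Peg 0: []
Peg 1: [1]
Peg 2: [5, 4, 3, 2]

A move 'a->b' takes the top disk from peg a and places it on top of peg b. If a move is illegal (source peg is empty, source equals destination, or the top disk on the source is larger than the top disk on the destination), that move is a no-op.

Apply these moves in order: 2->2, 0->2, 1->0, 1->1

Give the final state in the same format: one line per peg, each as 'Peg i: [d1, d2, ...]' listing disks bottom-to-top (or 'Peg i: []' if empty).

After move 1 (2->2):
Peg 0: []
Peg 1: [1]
Peg 2: [5, 4, 3, 2]

After move 2 (0->2):
Peg 0: []
Peg 1: [1]
Peg 2: [5, 4, 3, 2]

After move 3 (1->0):
Peg 0: [1]
Peg 1: []
Peg 2: [5, 4, 3, 2]

After move 4 (1->1):
Peg 0: [1]
Peg 1: []
Peg 2: [5, 4, 3, 2]

Answer: Peg 0: [1]
Peg 1: []
Peg 2: [5, 4, 3, 2]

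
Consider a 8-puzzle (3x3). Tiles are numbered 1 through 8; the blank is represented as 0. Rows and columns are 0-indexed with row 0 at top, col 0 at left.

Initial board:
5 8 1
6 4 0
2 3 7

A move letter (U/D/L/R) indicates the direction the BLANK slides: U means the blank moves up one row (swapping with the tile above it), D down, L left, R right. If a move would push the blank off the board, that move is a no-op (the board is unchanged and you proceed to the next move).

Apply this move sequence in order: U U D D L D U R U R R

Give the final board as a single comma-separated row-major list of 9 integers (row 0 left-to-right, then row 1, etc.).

After move 1 (U):
5 8 0
6 4 1
2 3 7

After move 2 (U):
5 8 0
6 4 1
2 3 7

After move 3 (D):
5 8 1
6 4 0
2 3 7

After move 4 (D):
5 8 1
6 4 7
2 3 0

After move 5 (L):
5 8 1
6 4 7
2 0 3

After move 6 (D):
5 8 1
6 4 7
2 0 3

After move 7 (U):
5 8 1
6 0 7
2 4 3

After move 8 (R):
5 8 1
6 7 0
2 4 3

After move 9 (U):
5 8 0
6 7 1
2 4 3

After move 10 (R):
5 8 0
6 7 1
2 4 3

After move 11 (R):
5 8 0
6 7 1
2 4 3

Answer: 5, 8, 0, 6, 7, 1, 2, 4, 3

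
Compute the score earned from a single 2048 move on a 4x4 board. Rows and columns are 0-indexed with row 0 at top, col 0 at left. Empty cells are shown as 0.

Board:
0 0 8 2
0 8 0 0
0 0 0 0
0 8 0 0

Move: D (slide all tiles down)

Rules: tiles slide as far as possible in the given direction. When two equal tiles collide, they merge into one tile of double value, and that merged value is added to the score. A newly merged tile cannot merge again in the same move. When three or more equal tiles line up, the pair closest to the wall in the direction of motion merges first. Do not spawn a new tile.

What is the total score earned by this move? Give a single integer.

Answer: 16

Derivation:
Slide down:
col 0: [0, 0, 0, 0] -> [0, 0, 0, 0]  score +0 (running 0)
col 1: [0, 8, 0, 8] -> [0, 0, 0, 16]  score +16 (running 16)
col 2: [8, 0, 0, 0] -> [0, 0, 0, 8]  score +0 (running 16)
col 3: [2, 0, 0, 0] -> [0, 0, 0, 2]  score +0 (running 16)
Board after move:
 0  0  0  0
 0  0  0  0
 0  0  0  0
 0 16  8  2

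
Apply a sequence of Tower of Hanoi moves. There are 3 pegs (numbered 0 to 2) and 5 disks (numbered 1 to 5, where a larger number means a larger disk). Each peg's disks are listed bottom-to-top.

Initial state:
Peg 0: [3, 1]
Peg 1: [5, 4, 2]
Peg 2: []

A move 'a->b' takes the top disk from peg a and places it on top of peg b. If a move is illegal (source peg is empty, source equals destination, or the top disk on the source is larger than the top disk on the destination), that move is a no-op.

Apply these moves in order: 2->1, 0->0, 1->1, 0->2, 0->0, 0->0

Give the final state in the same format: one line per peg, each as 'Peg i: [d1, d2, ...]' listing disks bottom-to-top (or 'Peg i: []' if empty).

After move 1 (2->1):
Peg 0: [3, 1]
Peg 1: [5, 4, 2]
Peg 2: []

After move 2 (0->0):
Peg 0: [3, 1]
Peg 1: [5, 4, 2]
Peg 2: []

After move 3 (1->1):
Peg 0: [3, 1]
Peg 1: [5, 4, 2]
Peg 2: []

After move 4 (0->2):
Peg 0: [3]
Peg 1: [5, 4, 2]
Peg 2: [1]

After move 5 (0->0):
Peg 0: [3]
Peg 1: [5, 4, 2]
Peg 2: [1]

After move 6 (0->0):
Peg 0: [3]
Peg 1: [5, 4, 2]
Peg 2: [1]

Answer: Peg 0: [3]
Peg 1: [5, 4, 2]
Peg 2: [1]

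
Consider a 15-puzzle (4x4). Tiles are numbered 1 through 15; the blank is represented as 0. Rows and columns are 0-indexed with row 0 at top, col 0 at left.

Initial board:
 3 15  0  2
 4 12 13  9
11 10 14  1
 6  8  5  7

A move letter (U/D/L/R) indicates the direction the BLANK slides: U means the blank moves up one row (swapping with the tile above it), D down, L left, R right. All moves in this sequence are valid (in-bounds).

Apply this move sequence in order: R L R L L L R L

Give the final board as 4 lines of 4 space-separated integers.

Answer:  0  3 15  2
 4 12 13  9
11 10 14  1
 6  8  5  7

Derivation:
After move 1 (R):
 3 15  2  0
 4 12 13  9
11 10 14  1
 6  8  5  7

After move 2 (L):
 3 15  0  2
 4 12 13  9
11 10 14  1
 6  8  5  7

After move 3 (R):
 3 15  2  0
 4 12 13  9
11 10 14  1
 6  8  5  7

After move 4 (L):
 3 15  0  2
 4 12 13  9
11 10 14  1
 6  8  5  7

After move 5 (L):
 3  0 15  2
 4 12 13  9
11 10 14  1
 6  8  5  7

After move 6 (L):
 0  3 15  2
 4 12 13  9
11 10 14  1
 6  8  5  7

After move 7 (R):
 3  0 15  2
 4 12 13  9
11 10 14  1
 6  8  5  7

After move 8 (L):
 0  3 15  2
 4 12 13  9
11 10 14  1
 6  8  5  7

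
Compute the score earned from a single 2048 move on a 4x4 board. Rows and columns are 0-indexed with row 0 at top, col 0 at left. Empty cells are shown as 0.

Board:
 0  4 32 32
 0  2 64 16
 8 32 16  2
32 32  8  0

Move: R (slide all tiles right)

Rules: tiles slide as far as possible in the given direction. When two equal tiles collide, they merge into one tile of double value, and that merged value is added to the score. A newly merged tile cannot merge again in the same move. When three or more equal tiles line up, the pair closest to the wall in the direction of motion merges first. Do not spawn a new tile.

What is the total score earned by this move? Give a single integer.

Slide right:
row 0: [0, 4, 32, 32] -> [0, 0, 4, 64]  score +64 (running 64)
row 1: [0, 2, 64, 16] -> [0, 2, 64, 16]  score +0 (running 64)
row 2: [8, 32, 16, 2] -> [8, 32, 16, 2]  score +0 (running 64)
row 3: [32, 32, 8, 0] -> [0, 0, 64, 8]  score +64 (running 128)
Board after move:
 0  0  4 64
 0  2 64 16
 8 32 16  2
 0  0 64  8

Answer: 128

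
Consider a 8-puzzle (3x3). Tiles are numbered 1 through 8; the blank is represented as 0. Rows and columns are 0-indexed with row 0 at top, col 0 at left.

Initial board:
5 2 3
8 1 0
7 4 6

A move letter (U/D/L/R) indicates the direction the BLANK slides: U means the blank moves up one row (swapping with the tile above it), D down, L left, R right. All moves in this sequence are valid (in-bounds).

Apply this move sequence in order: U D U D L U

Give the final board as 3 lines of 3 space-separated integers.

Answer: 5 0 3
8 2 1
7 4 6

Derivation:
After move 1 (U):
5 2 0
8 1 3
7 4 6

After move 2 (D):
5 2 3
8 1 0
7 4 6

After move 3 (U):
5 2 0
8 1 3
7 4 6

After move 4 (D):
5 2 3
8 1 0
7 4 6

After move 5 (L):
5 2 3
8 0 1
7 4 6

After move 6 (U):
5 0 3
8 2 1
7 4 6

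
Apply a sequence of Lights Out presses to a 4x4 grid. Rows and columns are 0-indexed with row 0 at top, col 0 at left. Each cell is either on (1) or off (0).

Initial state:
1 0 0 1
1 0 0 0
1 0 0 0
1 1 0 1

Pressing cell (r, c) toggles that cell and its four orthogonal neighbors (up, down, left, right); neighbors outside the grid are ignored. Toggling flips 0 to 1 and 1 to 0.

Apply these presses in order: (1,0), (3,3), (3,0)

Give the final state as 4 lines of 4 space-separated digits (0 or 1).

Answer: 0 0 0 1
0 1 0 0
1 0 0 1
0 0 1 0

Derivation:
After press 1 at (1,0):
0 0 0 1
0 1 0 0
0 0 0 0
1 1 0 1

After press 2 at (3,3):
0 0 0 1
0 1 0 0
0 0 0 1
1 1 1 0

After press 3 at (3,0):
0 0 0 1
0 1 0 0
1 0 0 1
0 0 1 0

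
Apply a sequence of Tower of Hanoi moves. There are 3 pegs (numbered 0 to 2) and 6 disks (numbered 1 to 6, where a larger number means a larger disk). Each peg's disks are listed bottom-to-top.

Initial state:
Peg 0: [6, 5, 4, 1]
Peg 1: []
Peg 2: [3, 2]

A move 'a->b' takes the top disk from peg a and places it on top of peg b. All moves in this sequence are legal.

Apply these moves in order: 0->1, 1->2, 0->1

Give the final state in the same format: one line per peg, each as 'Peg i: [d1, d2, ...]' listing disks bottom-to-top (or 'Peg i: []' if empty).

Answer: Peg 0: [6, 5]
Peg 1: [4]
Peg 2: [3, 2, 1]

Derivation:
After move 1 (0->1):
Peg 0: [6, 5, 4]
Peg 1: [1]
Peg 2: [3, 2]

After move 2 (1->2):
Peg 0: [6, 5, 4]
Peg 1: []
Peg 2: [3, 2, 1]

After move 3 (0->1):
Peg 0: [6, 5]
Peg 1: [4]
Peg 2: [3, 2, 1]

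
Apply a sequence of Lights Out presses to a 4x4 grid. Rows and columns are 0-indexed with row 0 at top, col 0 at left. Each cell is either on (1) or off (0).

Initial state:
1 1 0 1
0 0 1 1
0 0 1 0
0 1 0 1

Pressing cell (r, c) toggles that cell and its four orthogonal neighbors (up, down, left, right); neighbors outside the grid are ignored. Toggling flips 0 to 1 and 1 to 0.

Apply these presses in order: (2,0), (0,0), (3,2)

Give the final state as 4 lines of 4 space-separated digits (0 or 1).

Answer: 0 0 0 1
0 0 1 1
1 1 0 0
1 0 1 0

Derivation:
After press 1 at (2,0):
1 1 0 1
1 0 1 1
1 1 1 0
1 1 0 1

After press 2 at (0,0):
0 0 0 1
0 0 1 1
1 1 1 0
1 1 0 1

After press 3 at (3,2):
0 0 0 1
0 0 1 1
1 1 0 0
1 0 1 0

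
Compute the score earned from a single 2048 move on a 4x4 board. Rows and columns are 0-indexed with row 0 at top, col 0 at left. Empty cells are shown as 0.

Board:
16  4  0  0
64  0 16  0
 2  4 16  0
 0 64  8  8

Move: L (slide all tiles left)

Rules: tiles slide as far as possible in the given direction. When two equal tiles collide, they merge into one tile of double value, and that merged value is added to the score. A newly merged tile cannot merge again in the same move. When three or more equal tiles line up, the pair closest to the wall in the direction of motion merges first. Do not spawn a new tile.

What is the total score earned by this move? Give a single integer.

Slide left:
row 0: [16, 4, 0, 0] -> [16, 4, 0, 0]  score +0 (running 0)
row 1: [64, 0, 16, 0] -> [64, 16, 0, 0]  score +0 (running 0)
row 2: [2, 4, 16, 0] -> [2, 4, 16, 0]  score +0 (running 0)
row 3: [0, 64, 8, 8] -> [64, 16, 0, 0]  score +16 (running 16)
Board after move:
16  4  0  0
64 16  0  0
 2  4 16  0
64 16  0  0

Answer: 16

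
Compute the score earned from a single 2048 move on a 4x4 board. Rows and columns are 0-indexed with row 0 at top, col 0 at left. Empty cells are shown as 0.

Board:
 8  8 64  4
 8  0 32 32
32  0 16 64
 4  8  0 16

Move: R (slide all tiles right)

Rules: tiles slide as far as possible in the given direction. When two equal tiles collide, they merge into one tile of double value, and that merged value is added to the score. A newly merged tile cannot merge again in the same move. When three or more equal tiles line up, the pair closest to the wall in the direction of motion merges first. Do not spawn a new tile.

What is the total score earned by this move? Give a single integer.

Slide right:
row 0: [8, 8, 64, 4] -> [0, 16, 64, 4]  score +16 (running 16)
row 1: [8, 0, 32, 32] -> [0, 0, 8, 64]  score +64 (running 80)
row 2: [32, 0, 16, 64] -> [0, 32, 16, 64]  score +0 (running 80)
row 3: [4, 8, 0, 16] -> [0, 4, 8, 16]  score +0 (running 80)
Board after move:
 0 16 64  4
 0  0  8 64
 0 32 16 64
 0  4  8 16

Answer: 80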